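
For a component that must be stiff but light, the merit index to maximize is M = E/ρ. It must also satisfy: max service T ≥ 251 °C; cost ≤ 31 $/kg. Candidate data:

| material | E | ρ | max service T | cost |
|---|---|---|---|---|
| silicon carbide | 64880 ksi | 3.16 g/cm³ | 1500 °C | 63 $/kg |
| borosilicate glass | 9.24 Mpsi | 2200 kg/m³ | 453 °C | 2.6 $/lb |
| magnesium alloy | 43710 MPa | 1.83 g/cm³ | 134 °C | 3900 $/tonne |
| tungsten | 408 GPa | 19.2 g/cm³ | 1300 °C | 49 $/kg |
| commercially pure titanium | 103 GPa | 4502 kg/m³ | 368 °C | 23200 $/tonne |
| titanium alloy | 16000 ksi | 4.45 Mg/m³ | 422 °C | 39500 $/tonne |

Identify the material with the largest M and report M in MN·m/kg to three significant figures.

Screen on constraints: max service T ≥ 251 °C; cost ≤ 31 $/kg. Survivors: borosilicate glass, commercially pure titanium.
In SI units:
  borosilicate glass: E = 63.71 GPa, ρ = 2200 kg/m³
  commercially pure titanium: E = 103.0 GPa, ρ = 4502 kg/m³
  borosilicate glass: M = 29.0 MN·m/kg
  commercially pure titanium: M = 22.9 MN·m/kg
Borosilicate glass ranks first.

borosilicate glass, M = 29.0 MN·m/kg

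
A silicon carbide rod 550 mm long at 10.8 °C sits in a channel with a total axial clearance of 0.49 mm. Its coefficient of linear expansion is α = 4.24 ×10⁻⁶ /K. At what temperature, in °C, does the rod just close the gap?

221 °C

α·L₀·ΔT = 0.49 mm ⇒ ΔT = 0.49 / (4.24×10⁻⁶ × 550.0) = 210.1 K.
T = 10.8 + 210.1 = 220.9 °C.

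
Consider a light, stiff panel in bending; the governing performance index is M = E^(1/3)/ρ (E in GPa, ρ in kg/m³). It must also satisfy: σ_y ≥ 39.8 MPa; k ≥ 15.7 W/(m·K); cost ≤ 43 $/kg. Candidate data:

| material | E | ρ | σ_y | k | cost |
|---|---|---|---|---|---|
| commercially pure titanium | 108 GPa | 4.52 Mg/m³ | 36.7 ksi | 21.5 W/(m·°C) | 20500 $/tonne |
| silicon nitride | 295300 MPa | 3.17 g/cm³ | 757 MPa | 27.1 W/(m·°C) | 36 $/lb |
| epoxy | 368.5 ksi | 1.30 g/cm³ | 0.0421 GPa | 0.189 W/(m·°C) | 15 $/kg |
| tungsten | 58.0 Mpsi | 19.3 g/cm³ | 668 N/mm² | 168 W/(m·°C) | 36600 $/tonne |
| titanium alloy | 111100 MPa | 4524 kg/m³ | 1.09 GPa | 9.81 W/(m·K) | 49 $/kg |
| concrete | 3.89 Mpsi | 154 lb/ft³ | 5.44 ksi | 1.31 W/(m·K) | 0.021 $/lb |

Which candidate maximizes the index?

Screen on constraints: σ_y ≥ 39.8 MPa; k ≥ 15.7 W/(m·K); cost ≤ 43 $/kg. Survivors: commercially pure titanium, tungsten.
Putting every candidate on a common basis:
  commercially pure titanium: E = 108.0 GPa, ρ = 4520 kg/m³
  tungsten: E = 399.9 GPa, ρ = 19300 kg/m³
  commercially pure titanium: M = 1.05×10⁻³
  tungsten: M = 0.382×10⁻³
Commercially pure titanium has the largest M.

commercially pure titanium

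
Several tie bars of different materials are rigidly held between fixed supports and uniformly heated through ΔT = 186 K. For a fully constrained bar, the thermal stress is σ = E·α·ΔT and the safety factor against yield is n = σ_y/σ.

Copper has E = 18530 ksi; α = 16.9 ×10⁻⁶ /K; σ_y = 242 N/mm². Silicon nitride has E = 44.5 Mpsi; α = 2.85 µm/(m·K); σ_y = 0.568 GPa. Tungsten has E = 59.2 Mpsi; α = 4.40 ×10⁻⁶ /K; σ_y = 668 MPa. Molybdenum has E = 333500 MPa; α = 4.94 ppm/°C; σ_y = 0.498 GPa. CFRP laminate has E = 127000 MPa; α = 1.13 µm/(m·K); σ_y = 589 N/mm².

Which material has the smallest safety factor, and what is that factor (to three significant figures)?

copper, n = 0.603

In consistent units (E in GPa, α in ×10⁻⁶/K, σ_y in MPa):
  copper: E = 127.8, α = 16.9, σ_y = 242.0 → σ = 402 MPa, n = 0.603
  silicon nitride: E = 306.8, α = 2.85, σ_y = 568.0 → σ = 163 MPa, n = 3.49
  tungsten: E = 408.2, α = 4.40, σ_y = 668.0 → σ = 334 MPa, n = 2.00
  molybdenum: E = 333.5, α = 4.94, σ_y = 498.0 → σ = 306 MPa, n = 1.63
  CFRP laminate: E = 127.0, α = 1.13, σ_y = 589.0 → σ = 26.7 MPa, n = 22.1
Smallest n: copper with n = 0.603.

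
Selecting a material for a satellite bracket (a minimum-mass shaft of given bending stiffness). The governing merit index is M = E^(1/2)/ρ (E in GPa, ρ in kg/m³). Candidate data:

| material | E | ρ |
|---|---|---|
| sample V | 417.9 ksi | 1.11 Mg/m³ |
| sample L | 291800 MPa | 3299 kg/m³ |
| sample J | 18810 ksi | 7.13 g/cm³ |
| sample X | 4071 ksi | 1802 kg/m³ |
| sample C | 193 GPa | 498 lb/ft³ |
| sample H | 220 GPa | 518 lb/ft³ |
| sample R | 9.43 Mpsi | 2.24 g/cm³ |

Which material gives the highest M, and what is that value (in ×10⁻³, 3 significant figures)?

sample L, M = 5.18×10⁻³

Convert each candidate to consistent units, then evaluate M:
  sample V: E = 2.881 GPa, ρ = 1110 kg/m³
  sample L: E = 291.8 GPa, ρ = 3299 kg/m³
  sample J: E = 129.7 GPa, ρ = 7130 kg/m³
  sample X: E = 28.07 GPa, ρ = 1802 kg/m³
  sample C: E = 193.0 GPa, ρ = 7977 kg/m³
  sample H: E = 220.0 GPa, ρ = 8298 kg/m³
  sample R: E = 65.02 GPa, ρ = 2240 kg/m³
  sample L: M = 5.18×10⁻³
  sample R: M = 3.60×10⁻³
  sample X: M = 2.94×10⁻³
  sample H: M = 1.79×10⁻³
  sample C: M = 1.74×10⁻³
  sample J: M = 1.60×10⁻³
  sample V: M = 1.53×10⁻³
Sample L ranks first.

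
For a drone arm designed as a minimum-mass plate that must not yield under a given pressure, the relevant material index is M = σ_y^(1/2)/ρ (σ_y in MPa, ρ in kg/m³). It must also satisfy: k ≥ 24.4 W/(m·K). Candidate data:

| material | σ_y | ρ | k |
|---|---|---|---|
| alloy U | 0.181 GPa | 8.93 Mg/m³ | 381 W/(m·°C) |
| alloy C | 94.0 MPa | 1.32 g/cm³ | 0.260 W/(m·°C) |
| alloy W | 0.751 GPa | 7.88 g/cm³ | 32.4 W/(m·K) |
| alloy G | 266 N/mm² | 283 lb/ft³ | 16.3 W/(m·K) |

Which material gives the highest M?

alloy W

Screen on constraints: k ≥ 24.4 W/(m·K). Survivors: alloy U, alloy W.
In SI units:
  alloy U: σ_y = 181.0 MPa, ρ = 8930 kg/m³
  alloy W: σ_y = 751.0 MPa, ρ = 7880 kg/m³
  alloy W: M = 3.48×10⁻³
  alloy U: M = 1.51×10⁻³
Alloy W ranks first.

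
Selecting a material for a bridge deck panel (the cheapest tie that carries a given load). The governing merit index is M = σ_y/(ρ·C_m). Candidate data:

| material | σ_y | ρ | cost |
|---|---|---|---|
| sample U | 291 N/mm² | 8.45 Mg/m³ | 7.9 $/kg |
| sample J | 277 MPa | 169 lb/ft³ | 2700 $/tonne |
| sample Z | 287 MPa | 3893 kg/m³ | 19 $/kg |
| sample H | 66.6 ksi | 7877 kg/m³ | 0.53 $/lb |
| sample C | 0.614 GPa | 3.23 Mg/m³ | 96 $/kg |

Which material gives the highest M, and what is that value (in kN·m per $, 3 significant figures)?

Normalizing units and computing the index:
  sample U: σ_y = 291.0 MPa, ρ = 8450 kg/m³, cost = 7.900 $/kg
  sample J: σ_y = 277.0 MPa, ρ = 2707 kg/m³, cost = 2.700 $/kg
  sample Z: σ_y = 287.0 MPa, ρ = 3893 kg/m³, cost = 19.00 $/kg
  sample H: σ_y = 459.2 MPa, ρ = 7877 kg/m³, cost = 1.168 $/kg
  sample C: σ_y = 614.0 MPa, ρ = 3230 kg/m³, cost = 96.00 $/kg
  sample H: M = 49.9 kN·m per $
  sample J: M = 37.9 kN·m per $
  sample U: M = 4.36 kN·m per $
  sample Z: M = 3.88 kN·m per $
  sample C: M = 1.98 kN·m per $
Highest index: sample H.

sample H, M = 49.9 kN·m per $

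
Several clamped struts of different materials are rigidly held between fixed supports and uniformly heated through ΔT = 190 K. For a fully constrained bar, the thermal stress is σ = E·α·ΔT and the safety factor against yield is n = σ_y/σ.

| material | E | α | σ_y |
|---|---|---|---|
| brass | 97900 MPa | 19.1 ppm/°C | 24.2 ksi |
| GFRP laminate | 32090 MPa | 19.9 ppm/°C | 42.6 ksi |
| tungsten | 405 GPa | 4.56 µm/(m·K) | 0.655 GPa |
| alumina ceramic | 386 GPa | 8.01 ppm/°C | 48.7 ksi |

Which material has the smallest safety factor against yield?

Converting E to GPa, α to ×10⁻⁶/K, σ_y to MPa, then σ and n for each:
  brass: E = 97.90, α = 19.1, σ_y = 166.9 → σ = 355 MPa, n = 0.470
  GFRP laminate: E = 32.09, α = 19.9, σ_y = 293.7 → σ = 121 MPa, n = 2.42
  tungsten: E = 405.0, α = 4.56, σ_y = 655.0 → σ = 351 MPa, n = 1.87
  alumina ceramic: E = 386.0, α = 8.01, σ_y = 335.8 → σ = 587 MPa, n = 0.572
Smallest n: brass with n = 0.470.

brass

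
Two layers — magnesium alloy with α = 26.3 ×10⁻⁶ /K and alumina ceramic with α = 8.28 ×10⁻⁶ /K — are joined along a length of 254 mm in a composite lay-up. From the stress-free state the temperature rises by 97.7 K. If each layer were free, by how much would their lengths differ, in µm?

447 µm

Δα = |26.3 − 8.28|×10⁻⁶/K = 18.0×10⁻⁶/K.
ΔL_mismatch = Δα·L·ΔT = 18.0×10⁻⁶ × 254.0 mm × 97.7 K = 447 µm.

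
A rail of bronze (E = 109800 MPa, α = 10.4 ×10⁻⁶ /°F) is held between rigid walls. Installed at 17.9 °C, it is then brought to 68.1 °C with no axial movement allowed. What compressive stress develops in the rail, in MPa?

103 MPa

E = 109800 MPa = 109.8 GPa.
α = 10.4×10⁻⁶/°F × 9/5 = 18.7×10⁻⁶/K.
ΔT = 50.20 K. Constrained thermal stress σ = E·α·ΔT = 109.8×10³ MPa × 18.7×10⁻⁶ × 50.20 = 103 MPa (compressive).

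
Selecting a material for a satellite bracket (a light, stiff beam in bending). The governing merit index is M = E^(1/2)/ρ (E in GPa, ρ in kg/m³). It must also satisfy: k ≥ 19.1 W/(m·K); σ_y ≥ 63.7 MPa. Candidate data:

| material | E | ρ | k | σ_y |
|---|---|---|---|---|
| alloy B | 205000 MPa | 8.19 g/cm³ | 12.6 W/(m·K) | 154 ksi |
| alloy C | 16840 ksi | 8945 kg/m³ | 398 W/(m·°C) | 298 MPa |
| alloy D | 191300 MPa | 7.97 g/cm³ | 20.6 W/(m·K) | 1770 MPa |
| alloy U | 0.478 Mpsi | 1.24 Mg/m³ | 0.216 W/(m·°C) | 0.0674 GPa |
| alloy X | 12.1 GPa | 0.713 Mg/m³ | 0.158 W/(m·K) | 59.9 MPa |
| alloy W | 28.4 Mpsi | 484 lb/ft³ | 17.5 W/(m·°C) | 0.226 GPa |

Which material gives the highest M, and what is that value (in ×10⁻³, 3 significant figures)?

alloy D, M = 1.74×10⁻³

Screen on constraints: k ≥ 19.1 W/(m·K); σ_y ≥ 63.7 MPa. Survivors: alloy C, alloy D.
In SI units:
  alloy C: E = 116.1 GPa, ρ = 8945 kg/m³
  alloy D: E = 191.3 GPa, ρ = 7970 kg/m³
  alloy D: M = 1.74×10⁻³
  alloy C: M = 1.20×10⁻³
Alloy D has the largest M.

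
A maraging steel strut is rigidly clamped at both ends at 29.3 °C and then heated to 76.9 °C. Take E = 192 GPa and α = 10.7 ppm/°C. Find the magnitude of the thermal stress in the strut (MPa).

ΔT = 47.60 K. Constrained thermal stress σ = E·α·ΔT = 192.0×10³ MPa × 10.7×10⁻⁶ × 47.60 = 97.8 MPa (compressive).

97.8 MPa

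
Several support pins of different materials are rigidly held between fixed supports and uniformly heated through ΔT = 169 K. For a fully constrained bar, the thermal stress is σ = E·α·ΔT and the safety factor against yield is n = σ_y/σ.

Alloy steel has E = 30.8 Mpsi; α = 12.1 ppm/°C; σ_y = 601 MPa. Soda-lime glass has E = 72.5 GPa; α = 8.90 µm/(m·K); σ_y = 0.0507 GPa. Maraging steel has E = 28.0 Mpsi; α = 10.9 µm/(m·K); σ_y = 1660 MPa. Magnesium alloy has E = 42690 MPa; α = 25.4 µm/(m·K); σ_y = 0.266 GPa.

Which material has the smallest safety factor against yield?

Converting E to GPa, α to ×10⁻⁶/K, σ_y to MPa, then σ and n for each:
  alloy steel: E = 212.4, α = 12.1, σ_y = 601.0 → σ = 434 MPa, n = 1.38
  soda-lime glass: E = 72.50, α = 8.90, σ_y = 50.70 → σ = 109 MPa, n = 0.465
  maraging steel: E = 193.1, α = 10.9, σ_y = 1660 → σ = 356 MPa, n = 4.67
  magnesium alloy: E = 42.69, α = 25.4, σ_y = 266.0 → σ = 183 MPa, n = 1.45
Smallest n: soda-lime glass with n = 0.465.

soda-lime glass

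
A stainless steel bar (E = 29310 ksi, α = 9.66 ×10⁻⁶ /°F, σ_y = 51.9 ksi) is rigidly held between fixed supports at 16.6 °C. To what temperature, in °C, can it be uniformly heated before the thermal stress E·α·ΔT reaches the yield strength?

E = 29310 ksi = 202.1 GPa.
α = 9.66×10⁻⁶/°F × 9/5 = 17.4×10⁻⁶/K.
σ_y = 51.9 ksi = 357.8 MPa.
E·α·ΔT = 357.8 MPa ⇒ ΔT = 357.8 / (202.1×10³ × 17.4×10⁻⁶) = 101.8 K.
T = 16.6 + 101.8 = 118.4 °C.

118 °C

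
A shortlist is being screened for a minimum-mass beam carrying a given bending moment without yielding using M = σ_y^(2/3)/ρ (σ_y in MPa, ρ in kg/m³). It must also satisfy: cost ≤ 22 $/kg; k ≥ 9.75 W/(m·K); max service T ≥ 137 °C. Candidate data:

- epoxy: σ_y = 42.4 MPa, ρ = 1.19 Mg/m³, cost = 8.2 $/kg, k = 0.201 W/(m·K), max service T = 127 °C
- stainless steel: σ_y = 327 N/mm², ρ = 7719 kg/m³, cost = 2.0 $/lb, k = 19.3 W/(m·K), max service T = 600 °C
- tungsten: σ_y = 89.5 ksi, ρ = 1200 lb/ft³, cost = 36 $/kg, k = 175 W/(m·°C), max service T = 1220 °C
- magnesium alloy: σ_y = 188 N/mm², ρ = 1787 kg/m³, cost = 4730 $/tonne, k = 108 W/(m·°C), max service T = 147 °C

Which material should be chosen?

magnesium alloy

Screen on constraints: cost ≤ 22 $/kg; k ≥ 9.75 W/(m·K); max service T ≥ 137 °C. Survivors: stainless steel, magnesium alloy.
Normalizing units and computing the index:
  stainless steel: σ_y = 327.0 MPa, ρ = 7719 kg/m³
  magnesium alloy: σ_y = 188.0 MPa, ρ = 1787 kg/m³
  magnesium alloy: M = 18.4×10⁻³
  stainless steel: M = 6.15×10⁻³
Magnesium alloy has the largest M.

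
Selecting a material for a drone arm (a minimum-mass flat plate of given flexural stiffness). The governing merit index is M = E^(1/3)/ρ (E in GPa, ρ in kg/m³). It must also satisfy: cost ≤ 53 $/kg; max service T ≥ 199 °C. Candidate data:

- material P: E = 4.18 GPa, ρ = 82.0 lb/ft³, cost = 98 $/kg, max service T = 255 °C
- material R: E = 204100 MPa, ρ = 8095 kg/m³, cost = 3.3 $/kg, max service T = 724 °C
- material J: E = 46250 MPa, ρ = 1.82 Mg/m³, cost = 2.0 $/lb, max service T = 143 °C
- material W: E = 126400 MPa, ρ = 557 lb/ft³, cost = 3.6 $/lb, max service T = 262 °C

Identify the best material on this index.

material R

Screen on constraints: cost ≤ 53 $/kg; max service T ≥ 199 °C. Survivors: material R, material W.
In SI units:
  material R: E = 204.1 GPa, ρ = 8095 kg/m³
  material W: E = 126.4 GPa, ρ = 8922 kg/m³
  material R: M = 0.727×10⁻³
  material W: M = 0.562×10⁻³
Highest index: material R.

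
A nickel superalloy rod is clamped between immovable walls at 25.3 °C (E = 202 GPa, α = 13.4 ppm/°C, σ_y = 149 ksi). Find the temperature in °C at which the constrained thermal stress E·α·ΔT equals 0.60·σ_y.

σ_y = 149 ksi = 1027 MPa.
E·α·ΔT = 616.4 MPa ⇒ ΔT = 616.4 / (202.0×10³ × 13.4×10⁻⁶) = 227.7 K.
T = 25.3 + 227.7 = 253.0 °C.

253 °C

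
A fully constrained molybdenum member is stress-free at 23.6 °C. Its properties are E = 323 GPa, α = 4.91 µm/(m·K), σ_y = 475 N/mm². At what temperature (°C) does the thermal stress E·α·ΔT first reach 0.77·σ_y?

254 °C

σ_y = 475 N/mm² = 475.0 MPa.
E·α·ΔT = 365.8 MPa ⇒ ΔT = 365.8 / (323.0×10³ × 4.91×10⁻⁶) = 230.6 K.
T = 23.6 + 230.6 = 254.2 °C.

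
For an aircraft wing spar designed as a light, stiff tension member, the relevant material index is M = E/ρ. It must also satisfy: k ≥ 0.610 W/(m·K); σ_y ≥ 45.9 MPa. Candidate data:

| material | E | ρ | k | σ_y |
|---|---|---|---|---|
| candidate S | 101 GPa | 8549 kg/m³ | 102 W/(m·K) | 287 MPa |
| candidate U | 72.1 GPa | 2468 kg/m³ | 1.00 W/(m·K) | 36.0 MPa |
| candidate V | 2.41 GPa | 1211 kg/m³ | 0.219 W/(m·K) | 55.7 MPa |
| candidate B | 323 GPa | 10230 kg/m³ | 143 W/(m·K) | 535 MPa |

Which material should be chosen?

Screen on constraints: k ≥ 0.610 W/(m·K); σ_y ≥ 45.9 MPa. Survivors: candidate S, candidate B.
Evaluate M for each candidate:
  candidate B: M = 31.6 MN·m/kg
  candidate S: M = 11.8 MN·m/kg
Candidate B has the largest M.

candidate B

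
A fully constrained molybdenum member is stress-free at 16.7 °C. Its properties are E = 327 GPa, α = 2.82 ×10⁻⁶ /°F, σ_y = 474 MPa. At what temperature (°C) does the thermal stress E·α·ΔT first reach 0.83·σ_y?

α = 2.82×10⁻⁶/°F × 9/5 = 5.08×10⁻⁶/K.
E·α·ΔT = 393.4 MPa ⇒ ΔT = 393.4 / (327.0×10³ × 5.08×10⁻⁶) = 237.0 K.
T = 16.7 + 237.0 = 253.7 °C.

254 °C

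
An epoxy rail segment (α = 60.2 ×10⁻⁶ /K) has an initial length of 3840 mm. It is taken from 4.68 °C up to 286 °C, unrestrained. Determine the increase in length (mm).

65.0 mm

ΔT = 286 − 4.68 = 281.3 K.
ΔL = α·L₀·ΔT = 60.2×10⁻⁶ × 3840 mm × 281.3 K = 65.0 mm.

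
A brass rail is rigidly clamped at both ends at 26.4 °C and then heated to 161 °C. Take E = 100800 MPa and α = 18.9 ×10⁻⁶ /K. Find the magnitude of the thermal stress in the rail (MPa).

256 MPa

E = 100800 MPa = 100.8 GPa.
ΔT = 134.6 K. Constrained thermal stress σ = E·α·ΔT = 100.8×10³ MPa × 18.9×10⁻⁶ × 134.6 = 256 MPa (compressive).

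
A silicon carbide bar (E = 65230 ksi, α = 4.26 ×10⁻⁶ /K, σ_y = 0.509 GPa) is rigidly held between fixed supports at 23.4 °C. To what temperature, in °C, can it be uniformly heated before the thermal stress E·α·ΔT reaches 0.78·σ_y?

E = 65230 ksi = 449.7 GPa.
σ_y = 0.509 GPa = 509.0 MPa.
E·α·ΔT = 397.0 MPa ⇒ ΔT = 397.0 / (449.7×10³ × 4.26×10⁻⁶) = 207.2 K.
T = 23.4 + 207.2 = 230.6 °C.

231 °C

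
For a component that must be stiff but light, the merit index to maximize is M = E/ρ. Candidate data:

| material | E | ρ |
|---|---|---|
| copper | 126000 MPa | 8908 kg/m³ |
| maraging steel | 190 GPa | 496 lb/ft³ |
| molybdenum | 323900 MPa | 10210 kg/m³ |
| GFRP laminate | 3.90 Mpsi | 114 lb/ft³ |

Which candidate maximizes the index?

Normalizing units and computing the index:
  copper: E = 126.0 GPa, ρ = 8908 kg/m³
  maraging steel: E = 190.0 GPa, ρ = 7945 kg/m³
  molybdenum: E = 323.9 GPa, ρ = 10210 kg/m³
  GFRP laminate: E = 26.89 GPa, ρ = 1826 kg/m³
  molybdenum: M = 31.7 MN·m/kg
  maraging steel: M = 23.9 MN·m/kg
  GFRP laminate: M = 14.7 MN·m/kg
  copper: M = 14.1 MN·m/kg
Molybdenum has the largest M.

molybdenum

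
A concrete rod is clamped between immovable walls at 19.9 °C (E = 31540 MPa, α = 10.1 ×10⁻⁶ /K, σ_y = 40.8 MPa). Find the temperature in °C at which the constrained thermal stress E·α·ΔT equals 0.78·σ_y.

120 °C

E = 31540 MPa = 31.54 GPa.
E·α·ΔT = 31.82 MPa ⇒ ΔT = 31.82 / (31.54×10³ × 10.1×10⁻⁶) = 99.90 K.
T = 19.9 + 99.90 = 119.8 °C.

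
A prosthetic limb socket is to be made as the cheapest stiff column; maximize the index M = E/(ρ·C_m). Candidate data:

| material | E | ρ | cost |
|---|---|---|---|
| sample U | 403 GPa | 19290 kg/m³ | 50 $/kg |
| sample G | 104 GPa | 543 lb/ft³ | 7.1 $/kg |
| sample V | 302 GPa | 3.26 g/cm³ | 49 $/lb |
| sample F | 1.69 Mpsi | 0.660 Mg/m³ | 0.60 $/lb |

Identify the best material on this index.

sample F

After converting to SI:
  sample U: E = 403.0 GPa, ρ = 19290 kg/m³, cost = 50.00 $/kg
  sample G: E = 104.0 GPa, ρ = 8698 kg/m³, cost = 7.100 $/kg
  sample V: E = 302.0 GPa, ρ = 3260 kg/m³, cost = 108.0 $/kg
  sample F: E = 11.65 GPa, ρ = 660.0 kg/m³, cost = 1.323 $/kg
  sample F: M = 13.3 MN·m per $
  sample G: M = 1.68 MN·m per $
  sample V: M = 0.858 MN·m per $
  sample U: M = 0.418 MN·m per $
Highest index: sample F.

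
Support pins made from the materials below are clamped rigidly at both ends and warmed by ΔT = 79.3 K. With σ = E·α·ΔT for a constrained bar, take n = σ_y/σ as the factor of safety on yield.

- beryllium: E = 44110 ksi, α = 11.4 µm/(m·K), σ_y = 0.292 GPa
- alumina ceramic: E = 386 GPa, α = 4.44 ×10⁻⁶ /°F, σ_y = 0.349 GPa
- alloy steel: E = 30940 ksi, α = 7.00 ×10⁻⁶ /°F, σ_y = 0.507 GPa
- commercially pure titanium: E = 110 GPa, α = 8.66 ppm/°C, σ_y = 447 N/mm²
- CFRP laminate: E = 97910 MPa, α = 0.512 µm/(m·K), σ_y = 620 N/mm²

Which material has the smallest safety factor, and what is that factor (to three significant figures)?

beryllium, n = 1.06

Per material, after unit conversion:
  beryllium: E = 304.1, α = 11.4, σ_y = 292.0 → σ = 275 MPa, n = 1.06
  alumina ceramic: E = 386.0, α = 7.99, σ_y = 349.0 → σ = 245 MPa, n = 1.43
  alloy steel: E = 213.3, α = 12.6, σ_y = 507.0 → σ = 213 MPa, n = 2.38
  commercially pure titanium: E = 110.0, α = 8.66, σ_y = 447.0 → σ = 75.5 MPa, n = 5.92
  CFRP laminate: E = 97.91, α = 0.512, σ_y = 620.0 → σ = 3.98 MPa, n = 156
Beryllium has the lowest safety factor, n = 1.06.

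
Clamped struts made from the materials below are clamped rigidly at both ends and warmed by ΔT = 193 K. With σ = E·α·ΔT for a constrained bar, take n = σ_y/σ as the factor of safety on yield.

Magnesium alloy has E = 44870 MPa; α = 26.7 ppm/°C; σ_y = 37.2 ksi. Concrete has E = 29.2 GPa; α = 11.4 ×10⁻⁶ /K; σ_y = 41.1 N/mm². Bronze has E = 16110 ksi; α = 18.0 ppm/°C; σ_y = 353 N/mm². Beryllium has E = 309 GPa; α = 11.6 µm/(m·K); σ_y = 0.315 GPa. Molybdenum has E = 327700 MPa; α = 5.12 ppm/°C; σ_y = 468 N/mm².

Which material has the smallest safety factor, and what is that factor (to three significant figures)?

Converting E to GPa, α to ×10⁻⁶/K, σ_y to MPa, then σ and n for each:
  magnesium alloy: E = 44.87, α = 26.7, σ_y = 256.5 → σ = 231 MPa, n = 1.11
  concrete: E = 29.20, α = 11.4, σ_y = 41.10 → σ = 64.2 MPa, n = 0.640
  bronze: E = 111.1, α = 18.0, σ_y = 353.0 → σ = 386 MPa, n = 0.915
  beryllium: E = 309.0, α = 11.6, σ_y = 315.0 → σ = 692 MPa, n = 0.455
  molybdenum: E = 327.7, α = 5.12, σ_y = 468.0 → σ = 324 MPa, n = 1.45
Smallest n: beryllium with n = 0.455.

beryllium, n = 0.455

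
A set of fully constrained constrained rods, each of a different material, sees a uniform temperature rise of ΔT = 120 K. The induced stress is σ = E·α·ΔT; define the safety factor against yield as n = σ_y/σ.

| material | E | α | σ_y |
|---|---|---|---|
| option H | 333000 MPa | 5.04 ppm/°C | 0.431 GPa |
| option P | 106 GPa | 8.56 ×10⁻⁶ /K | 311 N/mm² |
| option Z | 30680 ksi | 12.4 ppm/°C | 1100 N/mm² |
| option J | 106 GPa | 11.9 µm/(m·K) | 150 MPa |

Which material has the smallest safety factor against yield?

Per material, after unit conversion:
  option H: E = 333.0, α = 5.04, σ_y = 431.0 → σ = 201 MPa, n = 2.14
  option P: E = 106.0, α = 8.56, σ_y = 311.0 → σ = 109 MPa, n = 2.86
  option Z: E = 211.5, α = 12.4, σ_y = 1100 → σ = 315 MPa, n = 3.49
  option J: E = 106.0, α = 11.9, σ_y = 150.0 → σ = 151 MPa, n = 0.991
Smallest n: option J with n = 0.991.

option J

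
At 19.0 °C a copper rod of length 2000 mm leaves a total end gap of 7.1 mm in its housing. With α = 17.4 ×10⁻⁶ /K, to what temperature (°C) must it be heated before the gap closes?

α·L₀·ΔT = 7.1 mm ⇒ ΔT = 7.1 / (17.4×10⁻⁶ × 2000.0) = 204.0 K.
T = 19.0 + 204.0 = 223.0 °C.

223 °C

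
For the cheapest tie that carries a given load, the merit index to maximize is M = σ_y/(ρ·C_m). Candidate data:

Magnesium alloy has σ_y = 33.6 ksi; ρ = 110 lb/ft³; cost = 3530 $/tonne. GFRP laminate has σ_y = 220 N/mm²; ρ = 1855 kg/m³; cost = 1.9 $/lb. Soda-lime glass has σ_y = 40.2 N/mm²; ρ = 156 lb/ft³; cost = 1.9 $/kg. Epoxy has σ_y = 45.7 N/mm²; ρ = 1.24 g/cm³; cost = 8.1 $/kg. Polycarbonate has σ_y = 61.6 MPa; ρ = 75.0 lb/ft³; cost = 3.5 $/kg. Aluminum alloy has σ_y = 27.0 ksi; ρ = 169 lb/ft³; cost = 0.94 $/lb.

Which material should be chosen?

In SI units:
  magnesium alloy: σ_y = 231.7 MPa, ρ = 1762 kg/m³, cost = 3.530 $/kg
  GFRP laminate: σ_y = 220.0 MPa, ρ = 1855 kg/m³, cost = 4.189 $/kg
  soda-lime glass: σ_y = 40.20 MPa, ρ = 2499 kg/m³, cost = 1.900 $/kg
  epoxy: σ_y = 45.70 MPa, ρ = 1240 kg/m³, cost = 8.100 $/kg
  polycarbonate: σ_y = 61.60 MPa, ρ = 1201 kg/m³, cost = 3.500 $/kg
  aluminum alloy: σ_y = 186.2 MPa, ρ = 2707 kg/m³, cost = 2.072 $/kg
  magnesium alloy: M = 37.2 kN·m per $
  aluminum alloy: M = 33.2 kN·m per $
  GFRP laminate: M = 28.3 kN·m per $
  polycarbonate: M = 14.6 kN·m per $
  soda-lime glass: M = 8.47 kN·m per $
  epoxy: M = 4.55 kN·m per $
Magnesium alloy ranks first.

magnesium alloy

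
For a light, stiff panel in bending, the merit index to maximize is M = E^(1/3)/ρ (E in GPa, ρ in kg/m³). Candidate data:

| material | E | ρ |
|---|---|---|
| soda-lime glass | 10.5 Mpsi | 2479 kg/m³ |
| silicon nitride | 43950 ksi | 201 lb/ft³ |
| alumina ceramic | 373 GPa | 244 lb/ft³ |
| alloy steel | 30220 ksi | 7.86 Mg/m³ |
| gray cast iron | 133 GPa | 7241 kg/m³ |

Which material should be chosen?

Convert each candidate to consistent units, then evaluate M:
  soda-lime glass: E = 72.39 GPa, ρ = 2479 kg/m³
  silicon nitride: E = 303.0 GPa, ρ = 3220 kg/m³
  alumina ceramic: E = 373.0 GPa, ρ = 3909 kg/m³
  alloy steel: E = 208.4 GPa, ρ = 7860 kg/m³
  gray cast iron: E = 133.0 GPa, ρ = 7241 kg/m³
  silicon nitride: M = 2.09×10⁻³
  alumina ceramic: M = 1.84×10⁻³
  soda-lime glass: M = 1.68×10⁻³
  alloy steel: M = 0.754×10⁻³
  gray cast iron: M = 0.705×10⁻³
Silicon nitride has the largest M.

silicon nitride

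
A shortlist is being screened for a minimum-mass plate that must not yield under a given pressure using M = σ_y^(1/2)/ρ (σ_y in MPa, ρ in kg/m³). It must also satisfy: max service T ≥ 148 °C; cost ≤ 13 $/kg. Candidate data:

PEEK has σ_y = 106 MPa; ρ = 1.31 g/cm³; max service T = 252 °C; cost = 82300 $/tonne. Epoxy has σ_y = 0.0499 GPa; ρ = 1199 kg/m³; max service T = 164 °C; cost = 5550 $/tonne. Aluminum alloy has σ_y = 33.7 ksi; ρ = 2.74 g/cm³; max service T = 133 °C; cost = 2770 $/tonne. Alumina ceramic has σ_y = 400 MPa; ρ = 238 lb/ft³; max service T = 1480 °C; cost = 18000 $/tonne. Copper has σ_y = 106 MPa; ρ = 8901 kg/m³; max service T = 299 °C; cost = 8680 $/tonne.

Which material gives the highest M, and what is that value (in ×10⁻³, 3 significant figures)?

Screen on constraints: max service T ≥ 148 °C; cost ≤ 13 $/kg. Survivors: epoxy, copper.
Normalizing units and computing the index:
  epoxy: σ_y = 49.90 MPa, ρ = 1199 kg/m³
  copper: σ_y = 106.0 MPa, ρ = 8901 kg/m³
  epoxy: M = 5.89×10⁻³
  copper: M = 1.16×10⁻³
Epoxy ranks first.

epoxy, M = 5.89×10⁻³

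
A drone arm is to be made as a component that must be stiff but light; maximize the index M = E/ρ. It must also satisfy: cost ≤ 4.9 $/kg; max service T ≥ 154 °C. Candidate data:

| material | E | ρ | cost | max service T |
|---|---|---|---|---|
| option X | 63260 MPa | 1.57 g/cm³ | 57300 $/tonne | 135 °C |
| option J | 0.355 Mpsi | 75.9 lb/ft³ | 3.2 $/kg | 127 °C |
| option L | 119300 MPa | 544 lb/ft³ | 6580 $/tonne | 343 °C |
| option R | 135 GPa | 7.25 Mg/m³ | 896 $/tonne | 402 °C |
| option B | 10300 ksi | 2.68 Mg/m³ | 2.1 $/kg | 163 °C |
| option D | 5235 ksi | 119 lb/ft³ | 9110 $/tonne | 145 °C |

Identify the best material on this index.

Screen on constraints: cost ≤ 4.9 $/kg; max service T ≥ 154 °C. Survivors: option R, option B.
After converting to SI:
  option R: E = 135.0 GPa, ρ = 7250 kg/m³
  option B: E = 71.02 GPa, ρ = 2680 kg/m³
  option B: M = 26.5 MN·m/kg
  option R: M = 18.6 MN·m/kg
Option B ranks first.

option B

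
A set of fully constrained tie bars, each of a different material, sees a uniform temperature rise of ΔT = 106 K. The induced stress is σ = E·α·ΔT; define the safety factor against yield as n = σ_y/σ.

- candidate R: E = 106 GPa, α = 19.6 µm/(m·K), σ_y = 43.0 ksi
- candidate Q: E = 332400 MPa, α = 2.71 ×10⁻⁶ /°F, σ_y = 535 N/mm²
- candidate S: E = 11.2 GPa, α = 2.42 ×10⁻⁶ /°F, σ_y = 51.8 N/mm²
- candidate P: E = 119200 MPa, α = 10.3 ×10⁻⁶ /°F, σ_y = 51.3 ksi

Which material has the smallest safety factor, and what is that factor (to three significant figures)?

candidate R, n = 1.35

With everything in SI (GPa, ×10⁻⁶/K, MPa):
  candidate R: E = 106.0, α = 19.6, σ_y = 296.5 → σ = 220 MPa, n = 1.35
  candidate Q: E = 332.4, α = 4.88, σ_y = 535.0 → σ = 172 MPa, n = 3.11
  candidate S: E = 11.20, α = 4.36, σ_y = 51.80 → σ = 5.17 MPa, n = 10.0
  candidate P: E = 119.2, α = 18.5, σ_y = 353.7 → σ = 234 MPa, n = 1.51
Candidate R has the lowest safety factor, n = 1.35.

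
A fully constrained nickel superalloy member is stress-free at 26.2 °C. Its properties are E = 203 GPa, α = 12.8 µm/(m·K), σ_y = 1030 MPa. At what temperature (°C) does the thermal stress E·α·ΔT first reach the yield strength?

E·α·ΔT = 1030 MPa ⇒ ΔT = 1030 / (203.0×10³ × 12.8×10⁻⁶) = 396.4 K.
T = 26.2 + 396.4 = 422.6 °C.

423 °C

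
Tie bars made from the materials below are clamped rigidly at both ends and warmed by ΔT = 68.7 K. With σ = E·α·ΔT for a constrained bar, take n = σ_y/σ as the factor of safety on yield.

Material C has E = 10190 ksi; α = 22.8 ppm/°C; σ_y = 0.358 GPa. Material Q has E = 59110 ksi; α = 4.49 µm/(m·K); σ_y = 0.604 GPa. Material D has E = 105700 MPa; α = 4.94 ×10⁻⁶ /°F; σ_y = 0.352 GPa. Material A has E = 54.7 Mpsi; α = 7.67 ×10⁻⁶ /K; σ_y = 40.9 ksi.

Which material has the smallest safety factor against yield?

material A

In consistent units (E in GPa, α in ×10⁻⁶/K, σ_y in MPa):
  material C: E = 70.26, α = 22.8, σ_y = 358.0 → σ = 110 MPa, n = 3.25
  material Q: E = 407.5, α = 4.49, σ_y = 604.0 → σ = 126 MPa, n = 4.80
  material D: E = 105.7, α = 8.89, σ_y = 352.0 → σ = 64.6 MPa, n = 5.45
  material A: E = 377.1, α = 7.67, σ_y = 282.0 → σ = 199 MPa, n = 1.42
Smallest n: material A with n = 1.42.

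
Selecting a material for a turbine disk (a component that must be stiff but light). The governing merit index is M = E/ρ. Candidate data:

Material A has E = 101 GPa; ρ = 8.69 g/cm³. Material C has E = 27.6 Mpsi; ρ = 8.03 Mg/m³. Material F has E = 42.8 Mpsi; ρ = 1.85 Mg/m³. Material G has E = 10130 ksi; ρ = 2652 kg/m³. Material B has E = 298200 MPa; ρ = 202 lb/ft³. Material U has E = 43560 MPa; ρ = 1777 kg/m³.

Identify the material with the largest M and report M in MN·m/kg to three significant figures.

After converting to SI:
  material A: E = 101.0 GPa, ρ = 8690 kg/m³
  material C: E = 190.3 GPa, ρ = 8030 kg/m³
  material F: E = 295.1 GPa, ρ = 1850 kg/m³
  material G: E = 69.84 GPa, ρ = 2652 kg/m³
  material B: E = 298.2 GPa, ρ = 3236 kg/m³
  material U: E = 43.56 GPa, ρ = 1777 kg/m³
  material F: M = 160 MN·m/kg
  material B: M = 92.2 MN·m/kg
  material G: M = 26.3 MN·m/kg
  material U: M = 24.5 MN·m/kg
  material C: M = 23.7 MN·m/kg
  material A: M = 11.6 MN·m/kg
The maximum is for material F.

material F, M = 160 MN·m/kg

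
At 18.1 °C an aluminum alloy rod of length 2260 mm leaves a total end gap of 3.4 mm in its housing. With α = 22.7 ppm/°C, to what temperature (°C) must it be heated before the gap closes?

α·L₀·ΔT = 3.4 mm ⇒ ΔT = 3.4 / (22.7×10⁻⁶ × 2260.0) = 66.27 K.
T = 18.1 + 66.27 = 84.37 °C.

84.4 °C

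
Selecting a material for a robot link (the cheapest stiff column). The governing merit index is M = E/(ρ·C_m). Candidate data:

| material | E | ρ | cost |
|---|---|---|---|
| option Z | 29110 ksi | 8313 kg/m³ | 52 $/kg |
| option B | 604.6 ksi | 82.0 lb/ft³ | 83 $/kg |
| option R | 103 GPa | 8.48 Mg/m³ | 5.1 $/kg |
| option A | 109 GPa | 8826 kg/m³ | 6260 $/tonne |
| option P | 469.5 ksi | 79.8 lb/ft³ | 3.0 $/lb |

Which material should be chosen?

option R

Convert each candidate to consistent units, then evaluate M:
  option Z: E = 200.7 GPa, ρ = 8313 kg/m³, cost = 52.00 $/kg
  option B: E = 4.169 GPa, ρ = 1314 kg/m³, cost = 83.00 $/kg
  option R: E = 103.0 GPa, ρ = 8480 kg/m³, cost = 5.100 $/kg
  option A: E = 109.0 GPa, ρ = 8826 kg/m³, cost = 6.260 $/kg
  option P: E = 3.237 GPa, ρ = 1278 kg/m³, cost = 6.614 $/kg
  option R: M = 2.38 MN·m per $
  option A: M = 1.97 MN·m per $
  option Z: M = 0.464 MN·m per $
  option P: M = 0.383 MN·m per $
  option B: M = 0.0382 MN·m per $
Highest index: option R.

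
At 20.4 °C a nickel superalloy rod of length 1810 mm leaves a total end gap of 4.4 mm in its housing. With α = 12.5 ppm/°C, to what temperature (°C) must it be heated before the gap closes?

215 °C

α·L₀·ΔT = 4.4 mm ⇒ ΔT = 4.4 / (12.5×10⁻⁶ × 1810.0) = 194.5 K.
T = 20.4 + 194.5 = 214.9 °C.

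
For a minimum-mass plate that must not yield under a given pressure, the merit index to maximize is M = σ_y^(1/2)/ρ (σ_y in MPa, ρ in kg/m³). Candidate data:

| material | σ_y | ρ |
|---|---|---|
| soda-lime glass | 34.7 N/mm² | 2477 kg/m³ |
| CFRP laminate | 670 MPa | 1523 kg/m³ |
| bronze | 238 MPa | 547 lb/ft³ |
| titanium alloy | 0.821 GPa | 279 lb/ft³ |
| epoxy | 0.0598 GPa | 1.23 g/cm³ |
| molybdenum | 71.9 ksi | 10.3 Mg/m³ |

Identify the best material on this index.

CFRP laminate

Normalizing units and computing the index:
  soda-lime glass: σ_y = 34.70 MPa, ρ = 2477 kg/m³
  CFRP laminate: σ_y = 670.0 MPa, ρ = 1523 kg/m³
  bronze: σ_y = 238.0 MPa, ρ = 8762 kg/m³
  titanium alloy: σ_y = 821.0 MPa, ρ = 4469 kg/m³
  epoxy: σ_y = 59.80 MPa, ρ = 1230 kg/m³
  molybdenum: σ_y = 495.7 MPa, ρ = 10300 kg/m³
  CFRP laminate: M = 17.0×10⁻³
  titanium alloy: M = 6.41×10⁻³
  epoxy: M = 6.29×10⁻³
  soda-lime glass: M = 2.38×10⁻³
  molybdenum: M = 2.16×10⁻³
  bronze: M = 1.76×10⁻³
CFRP laminate ranks first.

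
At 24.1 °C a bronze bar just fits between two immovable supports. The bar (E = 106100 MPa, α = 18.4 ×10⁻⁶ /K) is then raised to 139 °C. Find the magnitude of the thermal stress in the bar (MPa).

224 MPa

E = 106100 MPa = 106.1 GPa.
ΔT = 114.9 K. Constrained thermal stress σ = E·α·ΔT = 106.1×10³ MPa × 18.4×10⁻⁶ × 114.9 = 224 MPa (compressive).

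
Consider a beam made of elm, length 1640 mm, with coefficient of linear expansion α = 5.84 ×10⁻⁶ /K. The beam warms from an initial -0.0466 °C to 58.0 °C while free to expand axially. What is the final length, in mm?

1640.6 mm

ΔT = 58.0 − (-0.0466) = 58.05 K.
ΔL = α·L₀·ΔT = 5.84×10⁻⁶ × 1640 mm × 58.05 K = 0.556 mm.
L = L₀ + ΔL = 1640 + 0.556 = 1640.6 mm.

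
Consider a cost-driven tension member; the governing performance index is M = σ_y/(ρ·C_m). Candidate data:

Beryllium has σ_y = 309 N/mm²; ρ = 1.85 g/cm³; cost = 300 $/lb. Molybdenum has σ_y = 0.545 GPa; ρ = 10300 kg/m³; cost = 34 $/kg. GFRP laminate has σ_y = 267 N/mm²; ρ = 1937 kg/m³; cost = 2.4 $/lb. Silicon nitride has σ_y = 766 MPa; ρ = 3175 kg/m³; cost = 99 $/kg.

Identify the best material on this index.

Normalizing units and computing the index:
  beryllium: σ_y = 309.0 MPa, ρ = 1850 kg/m³, cost = 661.4 $/kg
  molybdenum: σ_y = 545.0 MPa, ρ = 10300 kg/m³, cost = 34.00 $/kg
  GFRP laminate: σ_y = 267.0 MPa, ρ = 1937 kg/m³, cost = 5.291 $/kg
  silicon nitride: σ_y = 766.0 MPa, ρ = 3175 kg/m³, cost = 99.00 $/kg
  GFRP laminate: M = 26.1 kN·m per $
  silicon nitride: M = 2.44 kN·m per $
  molybdenum: M = 1.56 kN·m per $
  beryllium: M = 0.253 kN·m per $
GFRP laminate ranks first.

GFRP laminate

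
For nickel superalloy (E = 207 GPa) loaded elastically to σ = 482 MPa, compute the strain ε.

ε = σ/E = 482 / 207000 = 2.33×10⁻³.

2.33×10⁻³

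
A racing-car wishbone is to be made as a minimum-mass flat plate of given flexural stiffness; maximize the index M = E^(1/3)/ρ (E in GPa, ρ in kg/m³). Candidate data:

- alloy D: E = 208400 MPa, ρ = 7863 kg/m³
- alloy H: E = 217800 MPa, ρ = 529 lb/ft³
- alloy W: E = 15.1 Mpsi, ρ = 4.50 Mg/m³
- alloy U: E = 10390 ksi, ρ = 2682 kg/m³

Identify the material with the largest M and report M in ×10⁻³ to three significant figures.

alloy U, M = 1.55×10⁻³

Putting every candidate on a common basis:
  alloy D: E = 208.4 GPa, ρ = 7863 kg/m³
  alloy H: E = 217.8 GPa, ρ = 8474 kg/m³
  alloy W: E = 104.1 GPa, ρ = 4500 kg/m³
  alloy U: E = 71.64 GPa, ρ = 2682 kg/m³
  alloy U: M = 1.55×10⁻³
  alloy W: M = 1.05×10⁻³
  alloy D: M = 0.754×10⁻³
  alloy H: M = 0.710×10⁻³
Alloy U ranks first.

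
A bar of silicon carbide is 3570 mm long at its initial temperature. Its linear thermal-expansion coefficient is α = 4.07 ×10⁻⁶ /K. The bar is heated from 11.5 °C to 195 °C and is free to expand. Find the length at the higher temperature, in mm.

ΔT = 195 − 11.5 = 183.5 K.
ΔL = α·L₀·ΔT = 4.07×10⁻⁶ × 3570 mm × 183.5 K = 2.67 mm.
L = L₀ + ΔL = 3570 + 2.67 = 3572.7 mm.

3572.7 mm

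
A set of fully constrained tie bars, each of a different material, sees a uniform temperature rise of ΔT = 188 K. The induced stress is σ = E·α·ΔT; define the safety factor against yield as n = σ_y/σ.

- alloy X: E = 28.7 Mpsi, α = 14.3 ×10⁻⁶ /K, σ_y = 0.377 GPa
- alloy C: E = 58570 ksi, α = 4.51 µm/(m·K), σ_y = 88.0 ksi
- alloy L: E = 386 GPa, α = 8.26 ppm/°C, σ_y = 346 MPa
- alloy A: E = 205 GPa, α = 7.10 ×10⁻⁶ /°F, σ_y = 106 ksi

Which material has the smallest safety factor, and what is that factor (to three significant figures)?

alloy L, n = 0.577

Per material, after unit conversion:
  alloy X: E = 197.9, α = 14.3, σ_y = 377.0 → σ = 532 MPa, n = 0.709
  alloy C: E = 403.8, α = 4.51, σ_y = 606.7 → σ = 342 MPa, n = 1.77
  alloy L: E = 386.0, α = 8.26, σ_y = 346.0 → σ = 599 MPa, n = 0.577
  alloy A: E = 205.0, α = 12.8, σ_y = 730.8 → σ = 493 MPa, n = 1.48
Alloy L has the lowest safety factor, n = 0.577.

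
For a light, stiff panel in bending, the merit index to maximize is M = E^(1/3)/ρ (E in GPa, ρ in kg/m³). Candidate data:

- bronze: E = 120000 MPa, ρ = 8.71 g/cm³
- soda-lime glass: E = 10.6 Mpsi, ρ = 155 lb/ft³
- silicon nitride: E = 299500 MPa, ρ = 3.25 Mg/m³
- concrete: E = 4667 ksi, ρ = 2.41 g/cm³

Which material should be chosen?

After converting to SI:
  bronze: E = 120.0 GPa, ρ = 8710 kg/m³
  soda-lime glass: E = 73.08 GPa, ρ = 2483 kg/m³
  silicon nitride: E = 299.5 GPa, ρ = 3250 kg/m³
  concrete: E = 32.18 GPa, ρ = 2410 kg/m³
  silicon nitride: M = 2.06×10⁻³
  soda-lime glass: M = 1.68×10⁻³
  concrete: M = 1.32×10⁻³
  bronze: M = 0.566×10⁻³
Silicon nitride has the largest M.

silicon nitride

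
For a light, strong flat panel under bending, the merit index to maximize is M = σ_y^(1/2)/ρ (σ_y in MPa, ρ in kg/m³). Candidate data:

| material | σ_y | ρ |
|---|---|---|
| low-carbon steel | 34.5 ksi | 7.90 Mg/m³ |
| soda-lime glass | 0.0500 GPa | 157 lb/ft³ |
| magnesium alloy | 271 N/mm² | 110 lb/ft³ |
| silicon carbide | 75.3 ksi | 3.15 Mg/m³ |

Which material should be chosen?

magnesium alloy

Putting every candidate on a common basis:
  low-carbon steel: σ_y = 237.9 MPa, ρ = 7900 kg/m³
  soda-lime glass: σ_y = 50.00 MPa, ρ = 2515 kg/m³
  magnesium alloy: σ_y = 271.0 MPa, ρ = 1762 kg/m³
  silicon carbide: σ_y = 519.2 MPa, ρ = 3150 kg/m³
  magnesium alloy: M = 9.34×10⁻³
  silicon carbide: M = 7.23×10⁻³
  soda-lime glass: M = 2.81×10⁻³
  low-carbon steel: M = 1.95×10⁻³
The maximum is for magnesium alloy.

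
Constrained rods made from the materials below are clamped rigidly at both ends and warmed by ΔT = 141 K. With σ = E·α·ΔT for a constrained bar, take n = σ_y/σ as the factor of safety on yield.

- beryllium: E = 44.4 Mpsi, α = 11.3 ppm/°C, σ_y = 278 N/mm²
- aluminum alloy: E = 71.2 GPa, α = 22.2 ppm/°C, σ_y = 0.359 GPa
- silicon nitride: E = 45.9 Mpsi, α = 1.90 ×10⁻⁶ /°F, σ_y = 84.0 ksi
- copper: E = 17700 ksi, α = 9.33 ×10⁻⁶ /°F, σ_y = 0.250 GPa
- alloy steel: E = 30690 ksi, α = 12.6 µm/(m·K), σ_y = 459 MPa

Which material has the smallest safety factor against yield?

beryllium

Per material, after unit conversion:
  beryllium: E = 306.1, α = 11.3, σ_y = 278.0 → σ = 488 MPa, n = 0.570
  aluminum alloy: E = 71.20, α = 22.2, σ_y = 359.0 → σ = 223 MPa, n = 1.61
  silicon nitride: E = 316.5, α = 3.42, σ_y = 579.2 → σ = 153 MPa, n = 3.80
  copper: E = 122.0, α = 16.8, σ_y = 250.0 → σ = 289 MPa, n = 0.865
  alloy steel: E = 211.6, α = 12.6, σ_y = 459.0 → σ = 376 MPa, n = 1.22
Smallest n: beryllium with n = 0.570.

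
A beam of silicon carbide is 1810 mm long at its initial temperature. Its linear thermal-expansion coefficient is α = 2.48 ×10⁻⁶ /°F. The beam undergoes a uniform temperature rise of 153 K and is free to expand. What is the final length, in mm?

Convert α: 2.48×10⁻⁶/°F × (9/5) = 4.46×10⁻⁶/K.
ΔL = α·L₀·ΔT = 4.46×10⁻⁶ × 1810 mm × 153.0 K = 1.24 mm.
L = L₀ + ΔL = 1810 + 1.24 = 1811.2 mm.

1811.2 mm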